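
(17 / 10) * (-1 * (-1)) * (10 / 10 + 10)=187 / 10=18.70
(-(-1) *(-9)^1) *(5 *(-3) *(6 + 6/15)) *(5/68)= 1080/17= 63.53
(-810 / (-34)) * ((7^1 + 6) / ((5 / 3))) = 3159 / 17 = 185.82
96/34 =2.82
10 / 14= 5 / 7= 0.71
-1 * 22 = -22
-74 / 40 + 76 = 1483 / 20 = 74.15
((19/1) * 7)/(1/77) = 10241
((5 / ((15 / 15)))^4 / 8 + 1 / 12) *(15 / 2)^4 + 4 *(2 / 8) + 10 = 31675783 / 128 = 247467.05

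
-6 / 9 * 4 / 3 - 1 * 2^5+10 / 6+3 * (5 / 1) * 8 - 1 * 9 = 718 / 9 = 79.78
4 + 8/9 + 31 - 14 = 197/9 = 21.89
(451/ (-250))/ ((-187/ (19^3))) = 281219/ 4250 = 66.17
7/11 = 0.64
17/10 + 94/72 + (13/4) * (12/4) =574/45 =12.76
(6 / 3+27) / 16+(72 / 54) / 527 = 45913 / 25296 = 1.82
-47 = -47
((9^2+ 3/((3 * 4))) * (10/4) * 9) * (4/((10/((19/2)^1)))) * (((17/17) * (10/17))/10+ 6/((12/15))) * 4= 14282775/68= 210040.81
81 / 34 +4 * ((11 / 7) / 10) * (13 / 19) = 63589 / 22610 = 2.81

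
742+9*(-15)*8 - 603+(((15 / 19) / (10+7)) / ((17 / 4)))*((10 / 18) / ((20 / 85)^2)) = -214523 / 228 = -940.89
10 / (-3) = -10 / 3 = -3.33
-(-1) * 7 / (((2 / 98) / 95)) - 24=32561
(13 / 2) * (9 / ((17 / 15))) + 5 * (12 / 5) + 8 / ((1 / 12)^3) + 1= 472213 / 34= 13888.62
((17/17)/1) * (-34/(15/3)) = -34/5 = -6.80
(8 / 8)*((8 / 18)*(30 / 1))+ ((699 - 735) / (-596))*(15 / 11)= 65965 / 4917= 13.42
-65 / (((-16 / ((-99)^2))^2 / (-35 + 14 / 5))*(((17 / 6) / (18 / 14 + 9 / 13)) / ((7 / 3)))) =695951809245 / 544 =1279323178.76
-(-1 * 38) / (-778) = -19 / 389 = -0.05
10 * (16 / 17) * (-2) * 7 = -2240 / 17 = -131.76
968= 968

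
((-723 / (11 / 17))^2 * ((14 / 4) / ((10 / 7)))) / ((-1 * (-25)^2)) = -7402365369 / 1512500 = -4894.13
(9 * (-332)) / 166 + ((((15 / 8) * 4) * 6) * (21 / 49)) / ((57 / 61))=351 / 133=2.64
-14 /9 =-1.56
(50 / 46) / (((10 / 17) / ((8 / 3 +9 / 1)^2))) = 104125 / 414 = 251.51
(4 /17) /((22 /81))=162 /187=0.87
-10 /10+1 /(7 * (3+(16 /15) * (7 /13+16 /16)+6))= -2866 /2905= -0.99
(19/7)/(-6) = -19/42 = -0.45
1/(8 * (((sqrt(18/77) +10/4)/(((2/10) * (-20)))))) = -0.17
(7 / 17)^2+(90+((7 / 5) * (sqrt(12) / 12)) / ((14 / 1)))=sqrt(3) / 60+26059 / 289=90.20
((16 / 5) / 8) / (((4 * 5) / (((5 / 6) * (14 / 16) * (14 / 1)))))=49 / 240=0.20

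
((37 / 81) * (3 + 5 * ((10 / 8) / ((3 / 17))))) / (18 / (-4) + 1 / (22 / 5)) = -187627 / 45684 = -4.11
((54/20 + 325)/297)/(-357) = -3277/1060290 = -0.00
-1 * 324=-324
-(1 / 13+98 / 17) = -1291 / 221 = -5.84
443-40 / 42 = 9283 / 21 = 442.05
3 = 3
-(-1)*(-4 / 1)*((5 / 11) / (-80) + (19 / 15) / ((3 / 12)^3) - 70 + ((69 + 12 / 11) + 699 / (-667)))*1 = -141053387 / 440220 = -320.42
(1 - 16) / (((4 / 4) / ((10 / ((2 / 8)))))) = -600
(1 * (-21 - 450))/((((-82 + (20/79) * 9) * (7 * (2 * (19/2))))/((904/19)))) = 16818468/7957523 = 2.11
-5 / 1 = -5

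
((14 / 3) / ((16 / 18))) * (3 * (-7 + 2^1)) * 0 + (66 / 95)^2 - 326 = -325.52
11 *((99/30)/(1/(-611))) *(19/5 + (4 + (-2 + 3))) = -4879446/25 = -195177.84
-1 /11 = -0.09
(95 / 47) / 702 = 95 / 32994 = 0.00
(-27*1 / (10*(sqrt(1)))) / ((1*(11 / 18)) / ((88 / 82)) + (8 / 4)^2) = -0.59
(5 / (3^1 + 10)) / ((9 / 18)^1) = 10 / 13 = 0.77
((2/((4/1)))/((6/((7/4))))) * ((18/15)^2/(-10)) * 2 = -21/500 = -0.04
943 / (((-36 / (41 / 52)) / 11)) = -425293 / 1872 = -227.19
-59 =-59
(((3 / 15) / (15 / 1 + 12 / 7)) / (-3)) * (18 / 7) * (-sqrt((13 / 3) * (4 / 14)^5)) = 8 * sqrt(546) / 200655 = 0.00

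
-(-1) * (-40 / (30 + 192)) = -20 / 111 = -0.18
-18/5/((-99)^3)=2/539055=0.00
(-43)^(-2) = 1 / 1849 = 0.00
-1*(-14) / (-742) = -1 / 53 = -0.02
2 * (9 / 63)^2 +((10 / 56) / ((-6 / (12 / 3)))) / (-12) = 179 / 3528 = 0.05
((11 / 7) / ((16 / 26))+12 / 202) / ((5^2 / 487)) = 7197373 / 141400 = 50.90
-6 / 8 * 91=-273 / 4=-68.25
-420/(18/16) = -1120/3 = -373.33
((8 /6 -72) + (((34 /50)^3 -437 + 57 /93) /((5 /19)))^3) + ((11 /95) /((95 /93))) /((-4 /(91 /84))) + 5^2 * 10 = -1120033405459955643358145918022121 /246152137756347656250000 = -4550167289.50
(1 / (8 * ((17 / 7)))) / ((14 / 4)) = 1 / 68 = 0.01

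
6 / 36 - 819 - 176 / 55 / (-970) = -11913977 / 14550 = -818.83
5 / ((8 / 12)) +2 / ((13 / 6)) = 219 / 26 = 8.42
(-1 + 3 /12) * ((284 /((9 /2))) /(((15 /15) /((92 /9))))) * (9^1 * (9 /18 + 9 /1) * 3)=-124108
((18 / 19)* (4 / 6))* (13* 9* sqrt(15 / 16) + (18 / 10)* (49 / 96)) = 441 / 760 + 351* sqrt(15) / 19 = 72.13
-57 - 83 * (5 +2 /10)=-2443 /5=-488.60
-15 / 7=-2.14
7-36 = -29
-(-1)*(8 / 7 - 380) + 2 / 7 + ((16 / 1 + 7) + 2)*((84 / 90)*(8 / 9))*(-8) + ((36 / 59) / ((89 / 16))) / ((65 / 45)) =-7023965554 / 12901707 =-544.42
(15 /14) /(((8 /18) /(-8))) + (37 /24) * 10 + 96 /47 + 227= 888985 /3948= 225.17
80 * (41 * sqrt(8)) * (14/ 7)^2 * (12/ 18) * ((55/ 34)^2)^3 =22698125312500 * sqrt(2)/ 72412707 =443292.32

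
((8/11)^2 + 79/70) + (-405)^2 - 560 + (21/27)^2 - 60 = 112108820539/686070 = 163407.26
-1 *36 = -36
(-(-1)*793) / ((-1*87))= -793 / 87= -9.11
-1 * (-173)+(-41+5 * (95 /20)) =623 /4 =155.75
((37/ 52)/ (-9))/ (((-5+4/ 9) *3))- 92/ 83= -585361/ 530868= -1.10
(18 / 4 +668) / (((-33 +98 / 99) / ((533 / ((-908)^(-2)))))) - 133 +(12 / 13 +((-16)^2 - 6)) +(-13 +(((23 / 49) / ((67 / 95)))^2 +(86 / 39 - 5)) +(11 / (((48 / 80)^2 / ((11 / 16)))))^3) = -12240482645202644546401493531 / 1325851344144617472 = -9232168221.02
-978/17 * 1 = -978/17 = -57.53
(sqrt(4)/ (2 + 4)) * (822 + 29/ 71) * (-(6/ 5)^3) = -4204152/ 8875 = -473.71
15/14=1.07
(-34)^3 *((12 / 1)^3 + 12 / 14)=-475657008 / 7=-67951001.14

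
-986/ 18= -493/ 9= -54.78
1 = 1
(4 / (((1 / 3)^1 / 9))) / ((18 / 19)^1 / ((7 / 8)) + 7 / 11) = 62.82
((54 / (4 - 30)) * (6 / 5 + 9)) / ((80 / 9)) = -2.38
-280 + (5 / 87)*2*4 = -24320 / 87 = -279.54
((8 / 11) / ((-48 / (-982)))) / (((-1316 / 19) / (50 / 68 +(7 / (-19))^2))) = -0.19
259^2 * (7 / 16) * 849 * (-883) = -352018884189 / 16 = -22001180261.81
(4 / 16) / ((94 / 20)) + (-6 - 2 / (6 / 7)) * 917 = -2154935 / 282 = -7641.61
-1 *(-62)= 62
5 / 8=0.62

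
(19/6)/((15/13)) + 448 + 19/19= 40657/90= 451.74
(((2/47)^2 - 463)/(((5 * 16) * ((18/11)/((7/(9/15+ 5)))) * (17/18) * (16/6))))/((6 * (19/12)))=-0.18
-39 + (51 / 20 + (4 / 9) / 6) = -19643 / 540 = -36.38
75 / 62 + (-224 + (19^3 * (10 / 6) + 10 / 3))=695157 / 62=11212.21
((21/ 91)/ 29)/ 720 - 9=-814319/ 90480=-9.00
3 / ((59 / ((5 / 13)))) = 15 / 767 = 0.02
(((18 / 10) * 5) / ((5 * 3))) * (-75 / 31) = -45 / 31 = -1.45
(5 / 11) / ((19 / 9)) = 45 / 209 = 0.22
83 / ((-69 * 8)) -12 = -6707 / 552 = -12.15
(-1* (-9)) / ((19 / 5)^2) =225 / 361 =0.62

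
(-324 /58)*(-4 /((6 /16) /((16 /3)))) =9216 /29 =317.79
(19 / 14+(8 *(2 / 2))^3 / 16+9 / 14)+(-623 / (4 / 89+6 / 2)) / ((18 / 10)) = -194309 / 2439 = -79.67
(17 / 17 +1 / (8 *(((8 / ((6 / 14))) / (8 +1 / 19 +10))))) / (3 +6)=1363 / 10944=0.12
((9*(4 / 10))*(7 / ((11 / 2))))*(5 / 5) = 252 / 55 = 4.58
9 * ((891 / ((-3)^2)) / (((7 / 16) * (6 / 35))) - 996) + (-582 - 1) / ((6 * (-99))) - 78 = 153305 / 54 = 2838.98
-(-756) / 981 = 84 / 109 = 0.77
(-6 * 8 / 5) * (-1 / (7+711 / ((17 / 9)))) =408 / 16295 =0.03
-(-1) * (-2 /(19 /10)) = -20 /19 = -1.05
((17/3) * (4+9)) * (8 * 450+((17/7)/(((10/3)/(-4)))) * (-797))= 15270658/35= 436304.51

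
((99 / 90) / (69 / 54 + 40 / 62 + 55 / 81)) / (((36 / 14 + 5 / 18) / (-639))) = -2223877194 / 23455265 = -94.81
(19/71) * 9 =2.41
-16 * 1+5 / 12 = -187 / 12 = -15.58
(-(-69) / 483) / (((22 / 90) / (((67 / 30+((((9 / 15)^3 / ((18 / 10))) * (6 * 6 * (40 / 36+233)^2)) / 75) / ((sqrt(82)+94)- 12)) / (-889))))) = -37550717 / 1386173250+181202 * sqrt(82) / 579929625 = -0.02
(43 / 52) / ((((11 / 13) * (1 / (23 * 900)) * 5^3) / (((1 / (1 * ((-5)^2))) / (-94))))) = -8901 / 129250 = -0.07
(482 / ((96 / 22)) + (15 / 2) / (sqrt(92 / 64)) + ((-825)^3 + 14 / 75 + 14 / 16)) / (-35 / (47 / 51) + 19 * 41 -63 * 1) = -659780728339 / 796675 + 1410 * sqrt(23) / 732941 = -828167.97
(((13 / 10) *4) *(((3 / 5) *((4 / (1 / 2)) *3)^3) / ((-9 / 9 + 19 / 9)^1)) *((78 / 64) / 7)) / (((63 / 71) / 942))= 43946289504 / 6125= 7174904.41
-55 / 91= -0.60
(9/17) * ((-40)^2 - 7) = 14337/17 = 843.35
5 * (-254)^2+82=322662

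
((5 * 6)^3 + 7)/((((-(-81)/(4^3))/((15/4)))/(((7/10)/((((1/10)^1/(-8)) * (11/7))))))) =-846939520/297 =-2851648.22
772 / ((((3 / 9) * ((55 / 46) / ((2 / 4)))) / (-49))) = -2610132 / 55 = -47456.95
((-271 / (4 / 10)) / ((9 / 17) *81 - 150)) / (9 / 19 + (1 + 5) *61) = 437665 / 25359246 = 0.02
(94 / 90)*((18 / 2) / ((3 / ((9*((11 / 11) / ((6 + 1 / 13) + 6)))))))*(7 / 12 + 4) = 6721 / 628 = 10.70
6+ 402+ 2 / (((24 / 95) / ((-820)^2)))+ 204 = 15971336 / 3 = 5323778.67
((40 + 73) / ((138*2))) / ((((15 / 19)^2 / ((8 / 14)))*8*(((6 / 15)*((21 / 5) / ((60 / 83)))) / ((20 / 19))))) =53675 / 2525607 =0.02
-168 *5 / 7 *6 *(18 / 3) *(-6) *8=207360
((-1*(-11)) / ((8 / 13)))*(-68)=-2431 / 2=-1215.50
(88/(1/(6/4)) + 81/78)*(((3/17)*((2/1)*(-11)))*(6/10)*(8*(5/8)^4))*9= -385246125/113152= -3404.68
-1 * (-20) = 20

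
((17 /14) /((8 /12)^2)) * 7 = 153 /8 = 19.12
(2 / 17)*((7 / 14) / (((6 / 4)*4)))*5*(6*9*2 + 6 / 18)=5.31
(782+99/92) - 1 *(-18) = 73699/92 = 801.08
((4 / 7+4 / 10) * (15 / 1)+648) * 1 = 4638 / 7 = 662.57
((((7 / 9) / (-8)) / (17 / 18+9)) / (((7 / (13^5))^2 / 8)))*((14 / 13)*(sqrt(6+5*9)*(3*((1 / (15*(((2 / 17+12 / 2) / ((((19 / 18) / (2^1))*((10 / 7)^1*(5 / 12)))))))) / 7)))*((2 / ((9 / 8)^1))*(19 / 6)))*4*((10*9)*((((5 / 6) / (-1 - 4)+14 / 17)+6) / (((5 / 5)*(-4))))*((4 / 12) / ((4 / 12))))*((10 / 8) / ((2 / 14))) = 3570555332157125*sqrt(51) / 347976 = 73277655225.51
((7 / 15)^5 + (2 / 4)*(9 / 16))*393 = 965758069 / 8100000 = 119.23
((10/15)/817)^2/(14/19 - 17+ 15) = -1/1897074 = -0.00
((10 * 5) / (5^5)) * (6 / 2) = 6 / 125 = 0.05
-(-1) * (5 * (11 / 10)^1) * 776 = 4268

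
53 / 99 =0.54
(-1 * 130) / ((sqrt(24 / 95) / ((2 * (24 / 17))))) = -520 * sqrt(570) / 17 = -730.28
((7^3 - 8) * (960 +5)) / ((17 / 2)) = 646550 / 17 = 38032.35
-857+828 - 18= -47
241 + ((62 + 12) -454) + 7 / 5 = -688 / 5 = -137.60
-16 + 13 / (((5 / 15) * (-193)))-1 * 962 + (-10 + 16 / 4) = -189951 / 193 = -984.20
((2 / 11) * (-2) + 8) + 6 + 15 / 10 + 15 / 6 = 194 / 11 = 17.64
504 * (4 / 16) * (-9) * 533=-604422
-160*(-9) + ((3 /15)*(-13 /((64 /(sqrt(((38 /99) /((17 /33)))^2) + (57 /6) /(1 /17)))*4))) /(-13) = 188022949 /130560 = 1440.13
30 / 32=15 / 16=0.94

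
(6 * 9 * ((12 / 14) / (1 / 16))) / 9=576 / 7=82.29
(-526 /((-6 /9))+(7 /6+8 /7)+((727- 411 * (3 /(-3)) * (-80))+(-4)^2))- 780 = -1349279 /42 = -32125.69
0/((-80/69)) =0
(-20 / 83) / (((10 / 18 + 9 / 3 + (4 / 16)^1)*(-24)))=30 / 11371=0.00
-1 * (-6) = 6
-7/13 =-0.54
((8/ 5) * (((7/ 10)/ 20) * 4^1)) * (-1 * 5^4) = -140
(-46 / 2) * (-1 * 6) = 138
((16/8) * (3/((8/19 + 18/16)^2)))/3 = 46208/55225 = 0.84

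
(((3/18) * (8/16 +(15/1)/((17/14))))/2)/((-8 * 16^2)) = -437/835584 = -0.00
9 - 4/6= 25/3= 8.33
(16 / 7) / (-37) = -16 / 259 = -0.06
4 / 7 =0.57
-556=-556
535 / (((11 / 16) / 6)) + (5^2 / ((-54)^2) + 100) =152973635 / 32076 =4769.10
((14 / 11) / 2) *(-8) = -56 / 11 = -5.09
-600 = -600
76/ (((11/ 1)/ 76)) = 5776/ 11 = 525.09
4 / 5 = 0.80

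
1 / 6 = 0.17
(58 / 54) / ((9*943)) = 29 / 229149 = 0.00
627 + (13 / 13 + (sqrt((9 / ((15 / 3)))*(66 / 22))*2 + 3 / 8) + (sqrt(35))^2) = 6*sqrt(15) / 5 + 5307 / 8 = 668.02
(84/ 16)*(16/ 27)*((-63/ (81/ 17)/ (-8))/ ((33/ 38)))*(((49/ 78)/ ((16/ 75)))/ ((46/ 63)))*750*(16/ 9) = 16964565625/ 532818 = 31839.33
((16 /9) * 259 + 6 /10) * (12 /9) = 82988 /135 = 614.73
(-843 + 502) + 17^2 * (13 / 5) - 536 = -628 / 5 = -125.60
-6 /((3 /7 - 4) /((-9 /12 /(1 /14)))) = -441 /25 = -17.64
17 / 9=1.89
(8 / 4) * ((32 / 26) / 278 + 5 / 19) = 18374 / 34333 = 0.54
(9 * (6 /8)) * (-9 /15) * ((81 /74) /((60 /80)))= -2187 /370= -5.91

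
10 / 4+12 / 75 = 133 / 50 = 2.66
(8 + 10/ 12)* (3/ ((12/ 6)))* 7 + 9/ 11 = 4117/ 44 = 93.57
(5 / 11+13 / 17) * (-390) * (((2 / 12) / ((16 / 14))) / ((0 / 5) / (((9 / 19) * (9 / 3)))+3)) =-8645 / 374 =-23.11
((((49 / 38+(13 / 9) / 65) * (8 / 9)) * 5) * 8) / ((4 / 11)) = 197384 / 1539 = 128.25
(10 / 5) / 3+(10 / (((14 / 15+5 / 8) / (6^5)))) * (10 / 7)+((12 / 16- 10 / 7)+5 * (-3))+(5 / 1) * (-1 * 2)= 1119351113 / 15708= 71259.94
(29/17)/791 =29/13447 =0.00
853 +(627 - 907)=573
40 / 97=0.41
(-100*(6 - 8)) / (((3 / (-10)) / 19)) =-12666.67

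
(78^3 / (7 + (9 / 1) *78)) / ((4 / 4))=474552 / 709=669.33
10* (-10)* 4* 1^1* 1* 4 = -1600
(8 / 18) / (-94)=-2 / 423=-0.00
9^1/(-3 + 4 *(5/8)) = -18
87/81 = 29/27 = 1.07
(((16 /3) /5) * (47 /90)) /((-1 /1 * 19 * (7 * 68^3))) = -47 /3528516600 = -0.00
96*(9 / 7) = 864 / 7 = 123.43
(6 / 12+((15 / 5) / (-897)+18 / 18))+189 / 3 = 38569 / 598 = 64.50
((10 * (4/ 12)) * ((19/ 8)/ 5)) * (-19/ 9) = -361/ 108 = -3.34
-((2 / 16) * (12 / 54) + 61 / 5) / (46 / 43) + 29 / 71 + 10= -600733 / 587880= -1.02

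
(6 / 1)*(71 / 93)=142 / 31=4.58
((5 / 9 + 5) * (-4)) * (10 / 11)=-2000 / 99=-20.20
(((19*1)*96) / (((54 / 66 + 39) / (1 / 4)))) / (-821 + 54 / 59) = -49324 / 3532105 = -0.01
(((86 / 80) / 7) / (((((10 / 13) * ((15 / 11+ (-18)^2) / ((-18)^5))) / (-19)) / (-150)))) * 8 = -220760119008 / 8351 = -26435171.72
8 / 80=1 / 10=0.10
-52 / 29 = -1.79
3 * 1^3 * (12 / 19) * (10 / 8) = 45 / 19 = 2.37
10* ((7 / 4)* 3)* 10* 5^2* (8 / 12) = 8750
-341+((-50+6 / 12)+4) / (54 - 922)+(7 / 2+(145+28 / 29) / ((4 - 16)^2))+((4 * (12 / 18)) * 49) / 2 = -271.10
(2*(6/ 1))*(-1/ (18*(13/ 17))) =-34/ 39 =-0.87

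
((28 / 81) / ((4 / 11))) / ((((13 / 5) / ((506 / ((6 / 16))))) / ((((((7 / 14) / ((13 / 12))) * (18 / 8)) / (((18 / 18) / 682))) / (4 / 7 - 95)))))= -3720091760 / 1005381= -3700.18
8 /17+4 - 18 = -230 /17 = -13.53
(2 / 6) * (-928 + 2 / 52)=-309.32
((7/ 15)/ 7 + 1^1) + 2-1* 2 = 1.07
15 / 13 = 1.15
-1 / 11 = -0.09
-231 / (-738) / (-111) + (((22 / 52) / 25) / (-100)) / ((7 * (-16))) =-280129817 / 99393840000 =-0.00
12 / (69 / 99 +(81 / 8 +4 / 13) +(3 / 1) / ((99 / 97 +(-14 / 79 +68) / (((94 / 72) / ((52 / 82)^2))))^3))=102898501568135075070329634144 / 95437907199993070247001036265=1.08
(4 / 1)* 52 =208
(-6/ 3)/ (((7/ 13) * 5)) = -26/ 35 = -0.74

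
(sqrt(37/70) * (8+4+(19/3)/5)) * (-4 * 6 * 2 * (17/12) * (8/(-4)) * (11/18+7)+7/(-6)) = 9972.66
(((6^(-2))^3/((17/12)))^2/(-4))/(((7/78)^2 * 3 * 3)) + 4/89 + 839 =839.04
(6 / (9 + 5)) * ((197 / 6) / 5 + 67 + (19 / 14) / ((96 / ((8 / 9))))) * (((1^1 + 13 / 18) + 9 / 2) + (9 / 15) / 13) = 2039801753 / 10319400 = 197.67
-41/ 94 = -0.44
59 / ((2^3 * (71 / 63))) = 3717 / 568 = 6.54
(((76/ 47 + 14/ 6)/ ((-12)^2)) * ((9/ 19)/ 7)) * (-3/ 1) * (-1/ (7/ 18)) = 5013/ 350056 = 0.01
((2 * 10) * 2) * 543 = 21720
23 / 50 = 0.46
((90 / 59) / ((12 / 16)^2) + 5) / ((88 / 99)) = 4095 / 472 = 8.68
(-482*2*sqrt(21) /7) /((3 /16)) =-15424*sqrt(21) /21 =-3365.79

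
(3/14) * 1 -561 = -7851/14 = -560.79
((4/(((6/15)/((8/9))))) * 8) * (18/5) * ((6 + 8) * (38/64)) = 2128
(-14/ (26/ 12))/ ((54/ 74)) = -1036/ 117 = -8.85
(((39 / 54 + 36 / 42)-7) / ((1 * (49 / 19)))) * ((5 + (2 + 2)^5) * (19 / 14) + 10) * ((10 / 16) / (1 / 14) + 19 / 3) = -6607278481 / 148176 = -44590.75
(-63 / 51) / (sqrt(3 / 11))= -7*sqrt(33) / 17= -2.37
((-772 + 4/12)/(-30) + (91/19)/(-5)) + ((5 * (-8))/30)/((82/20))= 1713427/70110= 24.44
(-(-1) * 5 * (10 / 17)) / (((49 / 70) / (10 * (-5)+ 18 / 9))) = -24000 / 119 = -201.68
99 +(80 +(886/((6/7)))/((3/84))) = 87365/3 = 29121.67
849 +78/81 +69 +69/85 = 2110883/2295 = 919.77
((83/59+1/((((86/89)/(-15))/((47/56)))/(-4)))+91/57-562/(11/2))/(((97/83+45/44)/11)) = -1913871012119/8101140789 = -236.25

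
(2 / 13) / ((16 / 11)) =11 / 104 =0.11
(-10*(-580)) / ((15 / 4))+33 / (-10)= 46301 / 30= 1543.37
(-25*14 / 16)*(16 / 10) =-35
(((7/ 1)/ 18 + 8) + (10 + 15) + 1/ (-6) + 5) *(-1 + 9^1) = 2752/ 9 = 305.78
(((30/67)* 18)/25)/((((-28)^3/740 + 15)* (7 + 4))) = -3996/1999481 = -0.00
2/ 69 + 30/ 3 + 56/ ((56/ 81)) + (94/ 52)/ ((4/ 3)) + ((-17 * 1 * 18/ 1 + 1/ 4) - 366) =-4157525/ 7176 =-579.37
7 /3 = 2.33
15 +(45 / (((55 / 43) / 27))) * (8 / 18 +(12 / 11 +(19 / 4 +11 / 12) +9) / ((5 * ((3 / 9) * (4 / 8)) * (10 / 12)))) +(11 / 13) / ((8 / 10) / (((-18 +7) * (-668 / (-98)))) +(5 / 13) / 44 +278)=1766583755451533 / 80330350595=21991.49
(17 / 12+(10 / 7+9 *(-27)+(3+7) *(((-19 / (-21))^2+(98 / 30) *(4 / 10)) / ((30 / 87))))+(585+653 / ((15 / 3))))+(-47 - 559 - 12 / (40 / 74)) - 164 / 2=-7634689 / 44100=-173.12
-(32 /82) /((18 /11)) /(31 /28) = -2464 /11439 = -0.22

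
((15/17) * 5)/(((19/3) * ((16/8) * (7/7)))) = 225/646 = 0.35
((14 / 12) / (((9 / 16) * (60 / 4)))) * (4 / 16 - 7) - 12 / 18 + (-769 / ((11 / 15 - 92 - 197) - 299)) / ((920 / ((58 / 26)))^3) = -4822476524414257 / 3014047862924800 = -1.60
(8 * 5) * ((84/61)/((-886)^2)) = 840/11971189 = 0.00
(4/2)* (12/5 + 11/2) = 79/5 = 15.80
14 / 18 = 7 / 9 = 0.78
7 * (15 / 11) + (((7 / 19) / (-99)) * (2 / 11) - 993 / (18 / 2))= -2085416 / 20691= -100.79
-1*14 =-14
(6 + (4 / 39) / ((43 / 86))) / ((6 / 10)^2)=6050 / 351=17.24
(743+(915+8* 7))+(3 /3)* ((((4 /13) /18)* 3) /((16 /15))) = 178261 /104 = 1714.05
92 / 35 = 2.63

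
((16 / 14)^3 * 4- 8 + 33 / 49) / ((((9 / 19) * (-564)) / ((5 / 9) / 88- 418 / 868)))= -7759505 / 3217493664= -0.00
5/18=0.28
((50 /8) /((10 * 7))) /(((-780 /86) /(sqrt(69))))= -43 * sqrt(69) /4368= -0.08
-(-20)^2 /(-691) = 400 /691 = 0.58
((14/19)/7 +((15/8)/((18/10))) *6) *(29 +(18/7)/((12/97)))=48093/152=316.40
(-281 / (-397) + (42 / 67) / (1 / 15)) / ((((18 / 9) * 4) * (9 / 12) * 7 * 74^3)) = 268937 / 452699233392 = 0.00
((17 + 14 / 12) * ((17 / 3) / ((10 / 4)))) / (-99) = -1853 / 4455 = -0.42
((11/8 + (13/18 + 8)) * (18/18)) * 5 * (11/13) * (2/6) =39985/2808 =14.24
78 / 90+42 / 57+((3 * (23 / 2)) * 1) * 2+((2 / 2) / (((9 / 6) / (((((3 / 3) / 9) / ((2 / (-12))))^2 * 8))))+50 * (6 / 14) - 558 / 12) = 1720177 / 35910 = 47.90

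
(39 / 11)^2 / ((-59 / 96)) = -146016 / 7139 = -20.45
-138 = -138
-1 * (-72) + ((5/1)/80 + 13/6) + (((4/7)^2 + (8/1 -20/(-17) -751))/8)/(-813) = 805557643/10835664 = 74.34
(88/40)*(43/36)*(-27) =-1419/20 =-70.95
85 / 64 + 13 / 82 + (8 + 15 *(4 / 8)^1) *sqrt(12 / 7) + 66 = 31 *sqrt(21) / 7 + 177085 / 2624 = 87.78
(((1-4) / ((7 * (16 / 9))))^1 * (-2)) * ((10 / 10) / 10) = 27 / 560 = 0.05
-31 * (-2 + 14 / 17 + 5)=-118.53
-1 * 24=-24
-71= -71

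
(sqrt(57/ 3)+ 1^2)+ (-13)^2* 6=1019.36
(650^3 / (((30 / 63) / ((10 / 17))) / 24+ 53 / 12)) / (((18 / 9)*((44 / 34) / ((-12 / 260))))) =-27149850000 / 24673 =-1100387.06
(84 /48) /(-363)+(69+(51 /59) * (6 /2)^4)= 11908891 /85668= 139.01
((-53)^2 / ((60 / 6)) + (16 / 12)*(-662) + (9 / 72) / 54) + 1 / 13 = -16895383 / 28080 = -601.69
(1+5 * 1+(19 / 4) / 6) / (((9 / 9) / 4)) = 163 / 6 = 27.17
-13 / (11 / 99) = -117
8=8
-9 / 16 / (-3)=3 / 16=0.19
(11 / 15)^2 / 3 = 121 / 675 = 0.18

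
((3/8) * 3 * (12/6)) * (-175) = -1575/4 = -393.75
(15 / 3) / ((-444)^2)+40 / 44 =1971415 / 2168496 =0.91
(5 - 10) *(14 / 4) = -35 / 2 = -17.50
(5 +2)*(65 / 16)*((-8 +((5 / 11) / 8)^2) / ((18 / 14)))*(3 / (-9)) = 197237495 / 3345408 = 58.96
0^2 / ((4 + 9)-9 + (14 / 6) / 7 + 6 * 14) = 0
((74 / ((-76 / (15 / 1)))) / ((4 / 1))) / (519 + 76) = -111 / 18088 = -0.01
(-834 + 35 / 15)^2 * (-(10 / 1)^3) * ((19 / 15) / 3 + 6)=-359806445000 / 81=-4442054876.54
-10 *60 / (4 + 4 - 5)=-200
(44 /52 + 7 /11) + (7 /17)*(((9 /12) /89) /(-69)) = 29508551 /19905028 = 1.48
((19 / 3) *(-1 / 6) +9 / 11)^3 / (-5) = 103823 / 38811960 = 0.00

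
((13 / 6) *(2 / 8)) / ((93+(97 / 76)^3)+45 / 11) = 7846696 / 1436597313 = 0.01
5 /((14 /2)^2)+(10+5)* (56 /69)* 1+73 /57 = 870866 /64239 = 13.56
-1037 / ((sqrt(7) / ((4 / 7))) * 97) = -4148 * sqrt(7) / 4753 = -2.31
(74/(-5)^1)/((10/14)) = -518/25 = -20.72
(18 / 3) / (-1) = -6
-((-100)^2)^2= -100000000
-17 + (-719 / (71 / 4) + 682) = 44339 / 71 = 624.49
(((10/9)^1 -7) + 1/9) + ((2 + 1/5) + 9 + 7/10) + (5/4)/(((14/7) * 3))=2279/360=6.33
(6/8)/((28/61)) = 1.63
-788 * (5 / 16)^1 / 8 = -985 / 32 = -30.78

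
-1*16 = -16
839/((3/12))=3356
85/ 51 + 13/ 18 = 43/ 18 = 2.39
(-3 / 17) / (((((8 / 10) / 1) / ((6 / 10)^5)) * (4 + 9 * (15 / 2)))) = -729 / 3038750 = -0.00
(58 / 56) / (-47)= -29 / 1316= -0.02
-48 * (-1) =48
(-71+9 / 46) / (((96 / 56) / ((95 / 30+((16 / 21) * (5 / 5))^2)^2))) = -35576292425 / 61344864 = -579.94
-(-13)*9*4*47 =21996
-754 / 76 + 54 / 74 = -12923 / 1406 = -9.19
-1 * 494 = -494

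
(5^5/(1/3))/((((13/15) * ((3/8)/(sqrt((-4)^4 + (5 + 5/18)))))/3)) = 187500 * sqrt(9406)/13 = 1398815.41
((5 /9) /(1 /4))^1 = 20 /9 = 2.22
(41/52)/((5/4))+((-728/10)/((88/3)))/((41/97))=-307271/58630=-5.24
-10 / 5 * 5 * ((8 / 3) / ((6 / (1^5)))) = -40 / 9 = -4.44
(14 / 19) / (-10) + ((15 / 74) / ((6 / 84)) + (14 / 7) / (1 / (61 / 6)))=243563 / 10545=23.10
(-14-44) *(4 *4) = -928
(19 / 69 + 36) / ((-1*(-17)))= 2503 / 1173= 2.13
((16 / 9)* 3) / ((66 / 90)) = 80 / 11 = 7.27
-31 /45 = -0.69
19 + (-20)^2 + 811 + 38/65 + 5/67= 5359521/4355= 1230.66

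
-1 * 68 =-68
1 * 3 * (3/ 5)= 9/ 5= 1.80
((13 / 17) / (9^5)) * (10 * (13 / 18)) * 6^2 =3380 / 1003833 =0.00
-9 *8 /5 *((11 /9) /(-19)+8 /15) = -3208 /475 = -6.75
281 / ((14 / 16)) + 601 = 6455 / 7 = 922.14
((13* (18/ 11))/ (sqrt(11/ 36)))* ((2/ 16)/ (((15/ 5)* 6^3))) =13* sqrt(11)/ 5808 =0.01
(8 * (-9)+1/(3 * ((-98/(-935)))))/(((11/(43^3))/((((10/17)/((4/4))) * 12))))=-32173302620/9163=-3511219.32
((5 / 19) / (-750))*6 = -1 / 475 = -0.00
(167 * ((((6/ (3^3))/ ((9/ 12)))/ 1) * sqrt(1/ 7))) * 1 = 1336 * sqrt(7)/ 189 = 18.70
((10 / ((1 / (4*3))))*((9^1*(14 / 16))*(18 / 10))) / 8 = 1701 / 8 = 212.62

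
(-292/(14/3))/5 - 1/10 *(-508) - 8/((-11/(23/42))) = 8936/231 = 38.68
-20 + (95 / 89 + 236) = 19319 / 89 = 217.07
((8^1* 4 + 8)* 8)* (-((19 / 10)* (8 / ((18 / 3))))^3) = -3511808 / 675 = -5202.68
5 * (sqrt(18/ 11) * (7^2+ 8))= 855 * sqrt(22)/ 11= 364.57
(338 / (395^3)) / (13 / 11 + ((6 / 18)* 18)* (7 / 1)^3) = 3718 / 1395978298625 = 0.00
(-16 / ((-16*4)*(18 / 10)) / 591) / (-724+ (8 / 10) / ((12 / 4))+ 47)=-25 / 71990892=-0.00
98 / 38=49 / 19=2.58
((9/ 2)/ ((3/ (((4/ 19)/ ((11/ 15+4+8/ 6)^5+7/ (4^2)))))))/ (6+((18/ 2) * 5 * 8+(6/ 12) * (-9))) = 48600000/ 457215251032939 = 0.00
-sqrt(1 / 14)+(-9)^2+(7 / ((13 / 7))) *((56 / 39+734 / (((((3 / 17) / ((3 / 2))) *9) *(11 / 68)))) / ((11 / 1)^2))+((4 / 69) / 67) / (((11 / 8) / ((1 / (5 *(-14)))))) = 23425027021993 / 109188764685 -sqrt(14) / 14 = 214.27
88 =88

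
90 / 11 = 8.18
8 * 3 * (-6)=-144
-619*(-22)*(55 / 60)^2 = 823889 / 72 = 11442.90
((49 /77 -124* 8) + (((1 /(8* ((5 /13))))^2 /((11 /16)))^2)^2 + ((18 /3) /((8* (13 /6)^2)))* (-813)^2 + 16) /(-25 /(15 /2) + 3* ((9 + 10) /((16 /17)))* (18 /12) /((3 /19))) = 77661690999175475547 /424602588678125000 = 182.90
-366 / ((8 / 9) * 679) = -0.61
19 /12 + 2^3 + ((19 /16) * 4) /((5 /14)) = 1373 /60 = 22.88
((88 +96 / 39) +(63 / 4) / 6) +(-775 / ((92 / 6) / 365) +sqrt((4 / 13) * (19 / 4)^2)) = -43905837 / 2392 +19 * sqrt(13) / 26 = -18352.65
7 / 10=0.70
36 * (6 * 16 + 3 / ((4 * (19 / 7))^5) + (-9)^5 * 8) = -10777666436395875 / 633881344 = -17002656.00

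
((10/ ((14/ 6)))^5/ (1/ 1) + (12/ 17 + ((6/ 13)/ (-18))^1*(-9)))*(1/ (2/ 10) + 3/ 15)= 10747558098/ 1428595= 7523.17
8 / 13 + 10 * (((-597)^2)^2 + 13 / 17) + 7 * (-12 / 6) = 280730499369742 / 221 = 1270273752804.26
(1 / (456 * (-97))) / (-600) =1 / 26539200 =0.00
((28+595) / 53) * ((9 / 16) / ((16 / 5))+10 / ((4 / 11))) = 4413955 / 13568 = 325.32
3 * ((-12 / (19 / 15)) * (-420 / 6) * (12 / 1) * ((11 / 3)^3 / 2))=11180400 / 19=588442.11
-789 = -789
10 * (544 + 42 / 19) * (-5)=-518900 / 19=-27310.53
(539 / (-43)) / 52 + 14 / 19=21063 / 42484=0.50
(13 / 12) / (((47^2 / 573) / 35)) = 86905 / 8836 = 9.84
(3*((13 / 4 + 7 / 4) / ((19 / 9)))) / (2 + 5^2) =0.26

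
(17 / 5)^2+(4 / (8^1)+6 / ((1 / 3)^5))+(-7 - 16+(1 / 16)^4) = 1447.06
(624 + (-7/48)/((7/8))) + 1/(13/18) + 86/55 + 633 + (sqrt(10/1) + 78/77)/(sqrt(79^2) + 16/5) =5 *sqrt(10)/411 + 5182930717/4114110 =1259.83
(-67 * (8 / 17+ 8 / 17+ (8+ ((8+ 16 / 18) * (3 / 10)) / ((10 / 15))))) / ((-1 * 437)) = 14740 / 7429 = 1.98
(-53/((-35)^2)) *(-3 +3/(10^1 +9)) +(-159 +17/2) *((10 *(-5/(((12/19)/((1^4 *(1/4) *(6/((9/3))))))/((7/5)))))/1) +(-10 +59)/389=1812342996907/217295400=8340.46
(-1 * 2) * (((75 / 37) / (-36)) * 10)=125 / 111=1.13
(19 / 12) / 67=19 / 804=0.02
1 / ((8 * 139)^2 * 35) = 1 / 43279040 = 0.00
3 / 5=0.60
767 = 767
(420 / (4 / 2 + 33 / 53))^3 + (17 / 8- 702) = 88224956627219 / 21484952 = 4106360.43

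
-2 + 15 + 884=897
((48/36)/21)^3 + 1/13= 250879/3250611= 0.08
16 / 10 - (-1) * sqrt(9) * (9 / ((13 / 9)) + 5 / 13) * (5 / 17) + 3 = 11533 / 1105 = 10.44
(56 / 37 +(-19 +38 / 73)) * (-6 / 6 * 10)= 169.66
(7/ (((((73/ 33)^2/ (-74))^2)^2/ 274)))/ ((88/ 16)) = 14707007411746634462016/ 806460091894081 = 18236497.45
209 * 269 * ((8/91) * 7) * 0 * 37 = 0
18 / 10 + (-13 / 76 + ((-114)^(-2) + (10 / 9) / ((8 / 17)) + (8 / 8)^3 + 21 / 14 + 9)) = 1006549 / 64980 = 15.49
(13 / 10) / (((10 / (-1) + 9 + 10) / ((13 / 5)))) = 169 / 450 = 0.38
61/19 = 3.21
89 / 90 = 0.99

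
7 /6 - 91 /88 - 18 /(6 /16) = -12637 /264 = -47.87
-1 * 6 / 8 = -3 / 4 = -0.75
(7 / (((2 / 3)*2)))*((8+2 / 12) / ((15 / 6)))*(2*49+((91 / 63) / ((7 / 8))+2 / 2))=310709 / 180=1726.16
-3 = -3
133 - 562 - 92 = -521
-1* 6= -6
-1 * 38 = -38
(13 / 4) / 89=13 / 356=0.04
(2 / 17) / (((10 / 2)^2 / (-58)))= -116 / 425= -0.27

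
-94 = -94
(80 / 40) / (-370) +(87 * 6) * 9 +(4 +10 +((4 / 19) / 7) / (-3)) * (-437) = -5499701 / 3885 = -1415.62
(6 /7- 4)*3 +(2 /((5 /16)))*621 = 138774 /35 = 3964.97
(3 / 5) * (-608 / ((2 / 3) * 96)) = -57 / 10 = -5.70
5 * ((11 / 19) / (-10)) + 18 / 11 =563 / 418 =1.35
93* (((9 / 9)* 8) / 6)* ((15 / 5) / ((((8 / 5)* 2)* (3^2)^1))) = 155 / 12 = 12.92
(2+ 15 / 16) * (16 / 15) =47 / 15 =3.13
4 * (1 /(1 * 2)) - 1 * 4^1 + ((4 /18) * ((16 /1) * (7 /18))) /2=-106 /81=-1.31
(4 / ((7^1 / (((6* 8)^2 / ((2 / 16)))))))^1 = 73728 / 7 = 10532.57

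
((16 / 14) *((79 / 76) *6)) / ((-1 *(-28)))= 237 / 931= 0.25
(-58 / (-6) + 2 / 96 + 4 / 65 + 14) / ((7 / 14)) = 47.50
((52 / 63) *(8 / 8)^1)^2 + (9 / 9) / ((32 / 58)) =158365 / 63504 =2.49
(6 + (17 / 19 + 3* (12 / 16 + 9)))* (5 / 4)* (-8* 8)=-54940 / 19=-2891.58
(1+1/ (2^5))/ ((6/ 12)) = 33/ 16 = 2.06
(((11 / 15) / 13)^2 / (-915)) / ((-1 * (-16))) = -121 / 556686000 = -0.00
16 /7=2.29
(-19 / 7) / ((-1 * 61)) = 19 / 427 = 0.04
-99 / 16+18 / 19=-5.24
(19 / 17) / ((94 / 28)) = 266 / 799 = 0.33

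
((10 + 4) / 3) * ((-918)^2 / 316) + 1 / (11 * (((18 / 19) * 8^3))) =99670654429 / 8008704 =12445.29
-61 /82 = -0.74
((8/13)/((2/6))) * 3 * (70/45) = 112/13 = 8.62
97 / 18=5.39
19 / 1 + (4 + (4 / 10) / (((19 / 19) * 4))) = 23.10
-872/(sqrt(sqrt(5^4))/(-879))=766488/5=153297.60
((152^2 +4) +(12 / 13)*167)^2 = 91450598464 / 169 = 541127801.56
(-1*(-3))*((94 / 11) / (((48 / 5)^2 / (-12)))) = -3.34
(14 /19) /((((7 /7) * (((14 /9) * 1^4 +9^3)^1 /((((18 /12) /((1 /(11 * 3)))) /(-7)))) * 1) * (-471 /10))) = 594 /3922645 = 0.00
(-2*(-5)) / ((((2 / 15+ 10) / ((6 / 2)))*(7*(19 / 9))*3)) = 675 / 10108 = 0.07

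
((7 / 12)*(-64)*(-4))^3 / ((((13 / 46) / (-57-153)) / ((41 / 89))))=-11870630051840 / 10413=-1139981758.56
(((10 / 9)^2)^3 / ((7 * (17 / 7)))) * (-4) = -4000000 / 9034497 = -0.44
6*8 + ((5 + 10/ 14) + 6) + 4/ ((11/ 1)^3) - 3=528435/ 9317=56.72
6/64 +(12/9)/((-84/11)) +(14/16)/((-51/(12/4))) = -4535/34272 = -0.13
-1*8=-8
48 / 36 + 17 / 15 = 37 / 15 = 2.47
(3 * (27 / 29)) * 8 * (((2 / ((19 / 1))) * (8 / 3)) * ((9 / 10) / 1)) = 15552 / 2755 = 5.65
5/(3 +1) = 5/4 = 1.25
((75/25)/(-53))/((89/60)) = -180/4717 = -0.04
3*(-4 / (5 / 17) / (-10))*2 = 204 / 25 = 8.16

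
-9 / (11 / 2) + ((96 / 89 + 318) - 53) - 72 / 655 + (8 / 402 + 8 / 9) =102560991881 / 386670735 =265.24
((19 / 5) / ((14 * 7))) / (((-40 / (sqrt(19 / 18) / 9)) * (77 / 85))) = -323 * sqrt(38) / 16299360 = -0.00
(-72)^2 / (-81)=-64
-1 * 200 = -200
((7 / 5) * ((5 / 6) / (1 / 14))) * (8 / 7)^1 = 56 / 3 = 18.67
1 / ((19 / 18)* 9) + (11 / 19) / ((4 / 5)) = 63 / 76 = 0.83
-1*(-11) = 11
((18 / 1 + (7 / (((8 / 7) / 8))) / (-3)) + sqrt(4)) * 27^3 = 72171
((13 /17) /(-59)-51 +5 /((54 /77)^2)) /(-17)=119466121 /49720716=2.40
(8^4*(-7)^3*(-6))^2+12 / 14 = 497403316666374 / 7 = 71057616666624.86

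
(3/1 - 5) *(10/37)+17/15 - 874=-484741/555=-873.41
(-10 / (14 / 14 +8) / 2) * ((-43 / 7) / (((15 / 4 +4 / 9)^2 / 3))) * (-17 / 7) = -1578960 / 1117249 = -1.41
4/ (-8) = -1/ 2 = -0.50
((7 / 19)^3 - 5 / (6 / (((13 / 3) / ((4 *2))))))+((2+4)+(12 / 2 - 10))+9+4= 14418997 / 987696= 14.60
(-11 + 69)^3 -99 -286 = 194727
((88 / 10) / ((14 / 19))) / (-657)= -418 / 22995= -0.02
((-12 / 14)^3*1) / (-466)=108 / 79919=0.00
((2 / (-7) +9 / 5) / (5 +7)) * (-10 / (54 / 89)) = -4717 / 2268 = -2.08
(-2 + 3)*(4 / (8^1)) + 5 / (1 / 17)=171 / 2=85.50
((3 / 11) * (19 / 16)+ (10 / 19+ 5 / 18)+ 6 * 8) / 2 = 1478555 / 60192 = 24.56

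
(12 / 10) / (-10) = -3 / 25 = -0.12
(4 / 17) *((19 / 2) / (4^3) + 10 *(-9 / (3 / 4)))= -15341 / 544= -28.20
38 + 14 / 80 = 1527 / 40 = 38.18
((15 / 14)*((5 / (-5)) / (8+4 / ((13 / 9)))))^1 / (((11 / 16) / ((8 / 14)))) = -312 / 3773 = -0.08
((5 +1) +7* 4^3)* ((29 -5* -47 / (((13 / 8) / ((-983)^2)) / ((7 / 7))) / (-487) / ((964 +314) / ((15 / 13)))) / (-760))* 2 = 915530195863 / 3330802410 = 274.87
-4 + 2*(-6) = -16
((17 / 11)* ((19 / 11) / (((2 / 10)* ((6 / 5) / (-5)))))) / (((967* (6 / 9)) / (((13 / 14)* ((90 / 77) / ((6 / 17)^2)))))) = -758444375 / 1009068368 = -0.75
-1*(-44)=44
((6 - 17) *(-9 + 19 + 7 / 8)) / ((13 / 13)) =-119.62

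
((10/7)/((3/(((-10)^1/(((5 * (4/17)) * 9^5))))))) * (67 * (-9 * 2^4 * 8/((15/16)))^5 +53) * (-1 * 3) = -1424563193216826765073/36905625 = -38600164425255.68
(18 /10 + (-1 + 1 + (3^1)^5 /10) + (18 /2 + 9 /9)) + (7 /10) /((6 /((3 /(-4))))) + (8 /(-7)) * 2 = 18887 /560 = 33.73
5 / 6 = 0.83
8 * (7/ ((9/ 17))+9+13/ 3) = 212.44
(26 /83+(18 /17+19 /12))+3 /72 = 33831 /11288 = 3.00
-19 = -19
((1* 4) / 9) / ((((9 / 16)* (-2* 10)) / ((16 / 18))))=-128 / 3645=-0.04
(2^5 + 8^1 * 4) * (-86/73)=-5504/73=-75.40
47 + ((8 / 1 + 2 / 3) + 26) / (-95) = 13291 / 285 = 46.64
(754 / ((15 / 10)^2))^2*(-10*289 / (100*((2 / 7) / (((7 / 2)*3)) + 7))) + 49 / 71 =-4572822049873 / 9901305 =-461840.34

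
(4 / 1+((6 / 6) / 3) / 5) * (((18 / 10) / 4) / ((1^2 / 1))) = 183 / 100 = 1.83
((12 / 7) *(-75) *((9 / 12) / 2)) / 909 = -75 / 1414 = -0.05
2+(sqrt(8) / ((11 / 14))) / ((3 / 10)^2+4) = 2800*sqrt(2) / 4499+2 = 2.88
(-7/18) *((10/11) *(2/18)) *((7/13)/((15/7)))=-343/34749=-0.01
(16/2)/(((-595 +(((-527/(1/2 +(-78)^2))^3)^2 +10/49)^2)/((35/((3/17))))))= -120519634529409215009707946223538565655713664269909342360/45191699347231832349509533835761159761837056231784531597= -2.67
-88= -88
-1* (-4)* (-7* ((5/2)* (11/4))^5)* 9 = -31706915625/8192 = -3870473.10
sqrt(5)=2.24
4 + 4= 8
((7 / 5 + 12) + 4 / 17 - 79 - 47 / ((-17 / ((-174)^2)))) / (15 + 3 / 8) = 18958144 / 3485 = 5439.93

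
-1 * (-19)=19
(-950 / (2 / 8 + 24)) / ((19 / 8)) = -16.49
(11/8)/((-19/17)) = -187/152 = -1.23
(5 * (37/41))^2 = 34225/1681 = 20.36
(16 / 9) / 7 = 16 / 63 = 0.25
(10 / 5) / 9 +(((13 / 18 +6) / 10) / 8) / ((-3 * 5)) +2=47879 / 21600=2.22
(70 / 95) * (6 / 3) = 28 / 19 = 1.47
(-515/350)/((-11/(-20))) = -206/77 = -2.68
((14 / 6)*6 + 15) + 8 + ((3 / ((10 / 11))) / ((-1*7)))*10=226 / 7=32.29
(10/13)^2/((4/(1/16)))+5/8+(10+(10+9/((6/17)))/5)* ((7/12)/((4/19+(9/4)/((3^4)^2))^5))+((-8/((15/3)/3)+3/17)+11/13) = 34191567900069721500273812159/1429319938816143704871632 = 23921.56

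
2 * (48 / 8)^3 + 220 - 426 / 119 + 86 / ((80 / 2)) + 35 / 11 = 17115227 / 26180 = 653.75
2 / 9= 0.22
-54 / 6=-9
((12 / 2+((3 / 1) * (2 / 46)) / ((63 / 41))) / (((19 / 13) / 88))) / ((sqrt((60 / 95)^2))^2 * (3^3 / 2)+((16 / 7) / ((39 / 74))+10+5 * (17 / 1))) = 830467352 / 237375433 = 3.50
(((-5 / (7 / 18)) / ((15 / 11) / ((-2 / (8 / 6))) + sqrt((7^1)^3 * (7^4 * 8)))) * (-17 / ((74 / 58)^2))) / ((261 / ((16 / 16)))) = 135575 / 1909866802123 + 14614985 * sqrt(14) / 272838114589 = 0.00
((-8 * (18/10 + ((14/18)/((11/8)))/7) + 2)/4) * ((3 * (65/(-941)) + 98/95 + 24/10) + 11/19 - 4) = 28389368/44250525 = 0.64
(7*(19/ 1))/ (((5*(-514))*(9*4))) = -133/ 92520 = -0.00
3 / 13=0.23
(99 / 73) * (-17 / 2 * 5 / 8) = -8415 / 1168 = -7.20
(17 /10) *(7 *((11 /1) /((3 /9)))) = 3927 /10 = 392.70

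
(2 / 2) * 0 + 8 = 8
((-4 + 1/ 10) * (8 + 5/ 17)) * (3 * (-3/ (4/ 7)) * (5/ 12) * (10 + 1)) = 1270269/ 544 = 2335.05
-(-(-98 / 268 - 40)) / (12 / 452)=-203739 / 134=-1520.44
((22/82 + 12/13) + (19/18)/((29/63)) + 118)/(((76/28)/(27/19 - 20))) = -9280015941/11159954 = -831.55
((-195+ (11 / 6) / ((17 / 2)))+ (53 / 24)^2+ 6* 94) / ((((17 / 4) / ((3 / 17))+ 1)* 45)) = 3663113 / 11052720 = 0.33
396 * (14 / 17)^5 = 212978304 / 1419857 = 150.00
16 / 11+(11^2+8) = 1435 / 11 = 130.45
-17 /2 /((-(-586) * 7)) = -17 /8204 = -0.00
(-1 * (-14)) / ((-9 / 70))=-980 / 9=-108.89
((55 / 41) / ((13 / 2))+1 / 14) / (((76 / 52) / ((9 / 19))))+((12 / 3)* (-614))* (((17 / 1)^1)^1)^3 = -2500312071535 / 207214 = -12066327.91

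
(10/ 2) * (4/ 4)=5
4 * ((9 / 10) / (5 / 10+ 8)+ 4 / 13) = 1828 / 1105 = 1.65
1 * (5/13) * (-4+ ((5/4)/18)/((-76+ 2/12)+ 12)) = -91945/59748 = -1.54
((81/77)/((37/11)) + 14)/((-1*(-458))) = 3707/118622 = 0.03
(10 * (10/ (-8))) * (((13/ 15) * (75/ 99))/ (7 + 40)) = -1625/ 9306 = -0.17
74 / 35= 2.11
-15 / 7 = -2.14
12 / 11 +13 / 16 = 335 / 176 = 1.90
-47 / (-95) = 47 / 95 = 0.49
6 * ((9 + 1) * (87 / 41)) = 5220 / 41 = 127.32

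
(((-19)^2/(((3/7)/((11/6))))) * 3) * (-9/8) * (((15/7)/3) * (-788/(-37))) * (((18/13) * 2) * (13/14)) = -203877.89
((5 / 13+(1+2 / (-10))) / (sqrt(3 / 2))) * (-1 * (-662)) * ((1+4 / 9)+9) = 4791556 * sqrt(6) / 1755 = 6687.67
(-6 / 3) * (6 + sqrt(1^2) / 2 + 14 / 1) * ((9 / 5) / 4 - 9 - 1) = 7831 / 20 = 391.55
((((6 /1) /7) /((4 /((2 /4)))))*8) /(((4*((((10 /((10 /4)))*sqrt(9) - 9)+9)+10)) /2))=0.02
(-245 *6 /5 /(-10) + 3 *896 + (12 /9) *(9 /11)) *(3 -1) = 299034 /55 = 5436.98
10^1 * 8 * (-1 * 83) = -6640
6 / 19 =0.32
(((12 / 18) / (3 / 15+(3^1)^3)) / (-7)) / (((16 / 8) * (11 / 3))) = -5 / 10472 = -0.00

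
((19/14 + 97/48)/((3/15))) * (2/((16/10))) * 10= 141875/672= 211.12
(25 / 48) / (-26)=-25 / 1248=-0.02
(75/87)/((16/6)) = 75/232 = 0.32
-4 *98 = -392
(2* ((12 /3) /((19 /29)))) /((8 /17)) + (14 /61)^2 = 1838177 /70699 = 26.00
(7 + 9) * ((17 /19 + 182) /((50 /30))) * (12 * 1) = 400320 /19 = 21069.47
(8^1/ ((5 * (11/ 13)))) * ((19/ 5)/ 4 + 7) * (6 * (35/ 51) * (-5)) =-57876/ 187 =-309.50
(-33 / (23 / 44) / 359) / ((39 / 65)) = -2420 / 8257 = -0.29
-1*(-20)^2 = -400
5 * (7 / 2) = 35 / 2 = 17.50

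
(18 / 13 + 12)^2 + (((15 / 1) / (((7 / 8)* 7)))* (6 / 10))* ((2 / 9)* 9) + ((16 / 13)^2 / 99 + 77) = 212416747 / 819819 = 259.10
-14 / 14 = -1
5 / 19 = 0.26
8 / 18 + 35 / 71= 599 / 639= 0.94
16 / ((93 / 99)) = 17.03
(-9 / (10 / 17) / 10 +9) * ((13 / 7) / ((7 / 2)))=9711 / 2450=3.96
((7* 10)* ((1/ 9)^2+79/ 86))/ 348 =226975/ 1212084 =0.19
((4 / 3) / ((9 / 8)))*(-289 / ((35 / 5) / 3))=-146.79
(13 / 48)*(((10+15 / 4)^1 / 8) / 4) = 0.12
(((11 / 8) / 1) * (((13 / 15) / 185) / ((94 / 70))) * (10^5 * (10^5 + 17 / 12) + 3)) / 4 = 30030425434009 / 2504160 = 11992215.13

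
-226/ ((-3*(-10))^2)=-113/ 450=-0.25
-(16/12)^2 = -16/9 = -1.78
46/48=23/24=0.96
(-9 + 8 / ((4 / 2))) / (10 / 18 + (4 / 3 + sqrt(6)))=765 / 197 - 405 * sqrt(6) / 197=-1.15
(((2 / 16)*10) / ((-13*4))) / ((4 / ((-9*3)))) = 135 / 832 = 0.16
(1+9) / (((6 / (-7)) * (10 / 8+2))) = -140 / 39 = -3.59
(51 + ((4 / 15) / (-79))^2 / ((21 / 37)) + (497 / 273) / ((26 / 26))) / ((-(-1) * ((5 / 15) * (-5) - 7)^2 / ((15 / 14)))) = 5062233049 / 6718623730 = 0.75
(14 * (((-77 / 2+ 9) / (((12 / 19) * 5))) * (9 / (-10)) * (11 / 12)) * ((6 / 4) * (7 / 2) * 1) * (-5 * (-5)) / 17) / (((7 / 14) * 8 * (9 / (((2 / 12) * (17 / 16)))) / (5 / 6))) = 3021095 / 884736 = 3.41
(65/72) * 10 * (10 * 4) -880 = -4670/9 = -518.89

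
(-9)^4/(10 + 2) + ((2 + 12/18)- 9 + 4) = 6533/12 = 544.42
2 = 2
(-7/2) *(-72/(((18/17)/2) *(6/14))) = 3332/3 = 1110.67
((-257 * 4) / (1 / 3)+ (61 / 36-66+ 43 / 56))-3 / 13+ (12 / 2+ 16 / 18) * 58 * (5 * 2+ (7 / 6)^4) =842777599 / 530712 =1588.01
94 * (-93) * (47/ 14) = -205437/ 7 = -29348.14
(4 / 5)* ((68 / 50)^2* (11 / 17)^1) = 0.96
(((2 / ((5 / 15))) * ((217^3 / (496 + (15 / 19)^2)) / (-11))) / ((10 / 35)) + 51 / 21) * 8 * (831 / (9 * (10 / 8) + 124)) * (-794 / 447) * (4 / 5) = 15264659731004635136 / 5563889919665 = 2743522.96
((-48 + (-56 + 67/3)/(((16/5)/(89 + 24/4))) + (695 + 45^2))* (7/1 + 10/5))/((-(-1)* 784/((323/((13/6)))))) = 233376867/81536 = 2862.26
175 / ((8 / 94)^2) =386575 / 16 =24160.94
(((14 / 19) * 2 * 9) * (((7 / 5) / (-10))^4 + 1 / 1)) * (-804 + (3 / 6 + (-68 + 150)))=-9573.04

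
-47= -47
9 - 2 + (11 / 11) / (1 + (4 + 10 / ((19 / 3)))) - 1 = 769 / 125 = 6.15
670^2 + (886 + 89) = 449875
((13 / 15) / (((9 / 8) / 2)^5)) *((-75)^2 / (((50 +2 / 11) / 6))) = 10350.63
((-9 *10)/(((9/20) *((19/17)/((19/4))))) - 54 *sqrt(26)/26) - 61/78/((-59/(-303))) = -1310061/1534 - 27 *sqrt(26)/13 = -864.61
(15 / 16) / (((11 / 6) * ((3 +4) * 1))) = 45 / 616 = 0.07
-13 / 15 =-0.87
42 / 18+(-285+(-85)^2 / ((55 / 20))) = 77372 / 33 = 2344.61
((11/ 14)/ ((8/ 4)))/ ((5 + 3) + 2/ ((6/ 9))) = 0.04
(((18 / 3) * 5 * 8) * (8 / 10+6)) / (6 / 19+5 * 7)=31008 / 671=46.21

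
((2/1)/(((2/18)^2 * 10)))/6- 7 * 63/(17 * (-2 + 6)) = -1287/340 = -3.79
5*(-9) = -45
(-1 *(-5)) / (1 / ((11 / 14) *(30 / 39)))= 275 / 91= 3.02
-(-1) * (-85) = -85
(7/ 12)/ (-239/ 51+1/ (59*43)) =-301903/ 2425168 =-0.12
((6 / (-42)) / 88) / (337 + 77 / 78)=-39 / 8119804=-0.00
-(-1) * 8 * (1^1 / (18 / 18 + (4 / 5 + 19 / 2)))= 80 / 113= 0.71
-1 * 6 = -6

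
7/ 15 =0.47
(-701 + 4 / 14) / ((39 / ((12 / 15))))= -1308 / 91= -14.37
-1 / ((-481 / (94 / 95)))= 94 / 45695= 0.00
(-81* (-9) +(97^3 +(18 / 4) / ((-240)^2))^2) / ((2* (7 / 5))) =136474133430371148801 / 458752000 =297490002071.64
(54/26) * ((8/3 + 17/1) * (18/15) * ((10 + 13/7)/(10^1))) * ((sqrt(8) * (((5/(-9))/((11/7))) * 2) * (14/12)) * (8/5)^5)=-2246508544 * sqrt(2)/2234375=-1421.89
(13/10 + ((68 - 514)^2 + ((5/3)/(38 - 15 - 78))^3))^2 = 5110092370718353628281/129146796900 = 39568092228.22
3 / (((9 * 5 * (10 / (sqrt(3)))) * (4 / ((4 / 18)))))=sqrt(3) / 2700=0.00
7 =7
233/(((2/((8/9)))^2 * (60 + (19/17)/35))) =2218160/2893239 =0.77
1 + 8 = 9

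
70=70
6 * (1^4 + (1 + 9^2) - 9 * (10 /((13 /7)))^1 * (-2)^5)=127434 /13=9802.62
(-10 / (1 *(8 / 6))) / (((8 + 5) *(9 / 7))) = -35 / 78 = -0.45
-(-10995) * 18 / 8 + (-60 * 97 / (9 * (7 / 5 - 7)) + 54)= 2092291 / 84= 24908.23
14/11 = 1.27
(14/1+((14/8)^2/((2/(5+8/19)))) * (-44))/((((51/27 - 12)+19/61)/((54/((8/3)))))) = 2374155441/3271040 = 725.81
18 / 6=3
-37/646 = -0.06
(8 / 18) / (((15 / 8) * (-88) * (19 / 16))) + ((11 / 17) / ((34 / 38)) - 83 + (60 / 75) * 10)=-605681686 / 8154135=-74.28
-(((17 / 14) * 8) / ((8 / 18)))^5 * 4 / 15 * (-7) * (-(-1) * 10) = 223576362648 / 2401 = 93118018.60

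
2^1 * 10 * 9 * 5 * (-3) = -2700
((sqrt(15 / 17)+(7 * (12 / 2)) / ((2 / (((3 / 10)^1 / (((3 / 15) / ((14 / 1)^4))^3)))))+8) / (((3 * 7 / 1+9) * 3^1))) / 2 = sqrt(255) / 3060+11161613998886402 / 45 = 248035866641920.05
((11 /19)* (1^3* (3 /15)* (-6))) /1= -66 /95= -0.69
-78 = -78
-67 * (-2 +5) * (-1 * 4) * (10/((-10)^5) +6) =12059799/2500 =4823.92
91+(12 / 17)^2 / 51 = 447131 / 4913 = 91.01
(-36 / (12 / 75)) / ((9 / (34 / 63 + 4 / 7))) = -250 / 9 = -27.78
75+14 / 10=382 / 5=76.40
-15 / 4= -3.75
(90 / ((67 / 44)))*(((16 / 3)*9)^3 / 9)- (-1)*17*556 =49293764 / 67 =735727.82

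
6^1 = 6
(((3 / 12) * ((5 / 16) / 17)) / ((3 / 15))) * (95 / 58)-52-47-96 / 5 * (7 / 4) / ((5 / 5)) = -41826077 / 315520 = -132.56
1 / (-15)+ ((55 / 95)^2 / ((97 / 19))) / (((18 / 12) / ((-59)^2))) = 1403389 / 9215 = 152.29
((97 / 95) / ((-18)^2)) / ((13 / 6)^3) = 194 / 626145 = 0.00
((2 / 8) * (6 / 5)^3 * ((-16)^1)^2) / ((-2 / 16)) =-110592 / 125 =-884.74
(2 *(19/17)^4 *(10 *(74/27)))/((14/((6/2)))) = 96437540/5261823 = 18.33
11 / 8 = 1.38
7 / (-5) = -7 / 5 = -1.40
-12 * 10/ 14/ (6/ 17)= -170/ 7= -24.29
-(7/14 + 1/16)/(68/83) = -747/1088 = -0.69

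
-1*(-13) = 13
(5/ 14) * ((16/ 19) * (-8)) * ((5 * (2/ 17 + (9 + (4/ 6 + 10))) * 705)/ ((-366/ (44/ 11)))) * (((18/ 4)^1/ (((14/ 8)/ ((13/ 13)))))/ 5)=910521600/ 965447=943.11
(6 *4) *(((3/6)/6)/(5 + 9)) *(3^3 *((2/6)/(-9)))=-1/7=-0.14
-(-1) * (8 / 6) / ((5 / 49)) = 196 / 15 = 13.07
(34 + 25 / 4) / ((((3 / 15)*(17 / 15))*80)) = 2415 / 1088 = 2.22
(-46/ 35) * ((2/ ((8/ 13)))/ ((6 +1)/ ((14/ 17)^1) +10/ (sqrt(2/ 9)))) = 5083/ 52885 - 1794 * sqrt(2)/ 10577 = -0.14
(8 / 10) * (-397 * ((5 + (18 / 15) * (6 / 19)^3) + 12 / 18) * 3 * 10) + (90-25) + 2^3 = -1861500393 / 34295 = -54279.06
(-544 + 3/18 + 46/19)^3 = -235125028708361/1481544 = -158702697.12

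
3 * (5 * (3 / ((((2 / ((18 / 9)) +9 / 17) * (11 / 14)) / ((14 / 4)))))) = 37485 / 286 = 131.07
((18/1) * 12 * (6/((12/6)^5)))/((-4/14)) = -567/4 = -141.75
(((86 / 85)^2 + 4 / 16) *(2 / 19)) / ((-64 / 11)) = -404899 / 17571200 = -0.02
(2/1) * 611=1222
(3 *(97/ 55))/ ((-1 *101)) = -291/ 5555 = -0.05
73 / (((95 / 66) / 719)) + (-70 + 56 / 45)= 31118492 / 855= 36395.90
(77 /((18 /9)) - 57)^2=1369 /4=342.25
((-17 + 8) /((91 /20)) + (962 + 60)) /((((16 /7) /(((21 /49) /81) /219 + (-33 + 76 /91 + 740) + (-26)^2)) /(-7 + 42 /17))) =-11180683028735 /3997188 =-2797137.14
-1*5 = -5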